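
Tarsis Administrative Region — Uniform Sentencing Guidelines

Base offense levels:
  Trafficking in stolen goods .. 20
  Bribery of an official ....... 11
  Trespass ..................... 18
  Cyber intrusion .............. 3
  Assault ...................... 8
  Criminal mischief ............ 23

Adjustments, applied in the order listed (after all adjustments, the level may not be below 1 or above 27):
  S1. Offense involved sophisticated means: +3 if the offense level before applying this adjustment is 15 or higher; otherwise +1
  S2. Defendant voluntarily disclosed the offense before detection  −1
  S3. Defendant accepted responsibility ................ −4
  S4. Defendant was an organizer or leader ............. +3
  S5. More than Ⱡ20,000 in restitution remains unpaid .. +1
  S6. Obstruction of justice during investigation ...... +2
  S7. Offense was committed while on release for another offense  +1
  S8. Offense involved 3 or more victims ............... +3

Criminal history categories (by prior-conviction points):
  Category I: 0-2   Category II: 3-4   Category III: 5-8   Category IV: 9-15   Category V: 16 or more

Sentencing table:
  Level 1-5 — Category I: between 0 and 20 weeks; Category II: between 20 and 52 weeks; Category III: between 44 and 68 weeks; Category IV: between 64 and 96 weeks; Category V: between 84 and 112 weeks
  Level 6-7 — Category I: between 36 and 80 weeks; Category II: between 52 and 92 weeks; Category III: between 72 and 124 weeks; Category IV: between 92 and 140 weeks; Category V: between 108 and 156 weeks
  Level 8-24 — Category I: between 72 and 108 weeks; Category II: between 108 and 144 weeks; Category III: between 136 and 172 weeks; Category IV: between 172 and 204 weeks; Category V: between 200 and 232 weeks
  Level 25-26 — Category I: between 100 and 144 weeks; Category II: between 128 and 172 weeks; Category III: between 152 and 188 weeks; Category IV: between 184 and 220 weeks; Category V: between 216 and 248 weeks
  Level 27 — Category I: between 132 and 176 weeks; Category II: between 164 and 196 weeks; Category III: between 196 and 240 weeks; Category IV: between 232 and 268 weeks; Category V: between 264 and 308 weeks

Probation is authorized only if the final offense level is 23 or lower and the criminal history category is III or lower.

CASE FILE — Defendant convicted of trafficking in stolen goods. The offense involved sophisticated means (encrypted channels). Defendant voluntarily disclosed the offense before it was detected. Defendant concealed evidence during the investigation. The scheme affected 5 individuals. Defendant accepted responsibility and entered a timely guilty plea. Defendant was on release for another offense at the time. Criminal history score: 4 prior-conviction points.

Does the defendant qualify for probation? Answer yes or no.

Base offense level for trafficking in stolen goods: 20.
S1 applies (level before this adjustment is 20 ≥ 15, so +3): 20 + 3 = 23.
S2 applies: 23 − 1 = 22.
S3 applies: 22 − 4 = 18.
S6 applies: 18 + 2 = 20.
S7 applies: 20 + 1 = 21.
S8 applies: 21 + 3 = 24.
Final offense level: 24.
Criminal history: 4 prior points → Category II (3-4).
Level 24 falls in the 8-24 band.
Grid: Level 8-24 × Category II = 108-144 weeks.
Probation check: level 24 > 23 and category II ≤ III → not eligible.

No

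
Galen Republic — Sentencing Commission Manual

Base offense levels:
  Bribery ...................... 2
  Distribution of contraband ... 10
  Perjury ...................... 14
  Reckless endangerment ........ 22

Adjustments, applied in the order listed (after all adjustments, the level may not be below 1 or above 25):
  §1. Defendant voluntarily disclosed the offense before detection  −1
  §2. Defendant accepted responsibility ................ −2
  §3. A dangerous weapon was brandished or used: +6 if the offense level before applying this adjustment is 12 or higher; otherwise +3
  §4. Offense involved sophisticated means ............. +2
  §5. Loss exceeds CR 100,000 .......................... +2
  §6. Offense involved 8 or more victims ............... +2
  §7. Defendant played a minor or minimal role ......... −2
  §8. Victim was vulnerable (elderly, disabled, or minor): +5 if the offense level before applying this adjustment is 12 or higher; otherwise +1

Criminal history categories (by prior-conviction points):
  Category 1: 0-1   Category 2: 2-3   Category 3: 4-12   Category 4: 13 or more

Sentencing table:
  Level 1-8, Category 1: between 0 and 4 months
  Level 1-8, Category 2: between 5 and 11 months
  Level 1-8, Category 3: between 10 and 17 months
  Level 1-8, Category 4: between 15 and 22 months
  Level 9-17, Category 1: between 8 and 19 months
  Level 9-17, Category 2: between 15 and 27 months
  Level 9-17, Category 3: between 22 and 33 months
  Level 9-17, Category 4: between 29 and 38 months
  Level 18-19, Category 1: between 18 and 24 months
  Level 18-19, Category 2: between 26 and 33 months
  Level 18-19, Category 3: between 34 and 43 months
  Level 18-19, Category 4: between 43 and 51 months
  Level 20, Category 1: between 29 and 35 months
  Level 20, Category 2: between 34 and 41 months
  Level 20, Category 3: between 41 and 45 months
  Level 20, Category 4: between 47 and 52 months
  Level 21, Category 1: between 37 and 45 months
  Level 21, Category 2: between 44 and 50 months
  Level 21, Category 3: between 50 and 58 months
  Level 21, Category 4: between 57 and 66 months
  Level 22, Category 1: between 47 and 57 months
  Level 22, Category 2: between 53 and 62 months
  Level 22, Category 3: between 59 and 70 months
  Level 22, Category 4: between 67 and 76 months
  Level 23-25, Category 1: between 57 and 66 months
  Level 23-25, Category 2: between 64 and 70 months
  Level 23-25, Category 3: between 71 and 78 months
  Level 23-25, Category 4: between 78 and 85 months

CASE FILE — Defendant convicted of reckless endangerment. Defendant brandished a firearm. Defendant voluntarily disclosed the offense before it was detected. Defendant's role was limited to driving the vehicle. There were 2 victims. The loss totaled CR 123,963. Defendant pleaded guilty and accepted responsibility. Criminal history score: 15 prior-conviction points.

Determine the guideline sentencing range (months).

78-85 months

Base offense level for reckless endangerment: 22.
§1 applies: 22 − 1 = 21.
§2 applies: 21 − 2 = 19.
§3 applies (level before this adjustment is 19 ≥ 12, so +6): 19 + 6 = 25.
§5 applies: 25 + 2 = 27.
§7 applies: 27 − 2 = 25.
§8 does not apply.
Final offense level: 25.
Criminal history: 15 prior points → Category 4 (13+).
Level 25 falls in the 23-25 band.
Grid: Level 23-25 × Category 4 = 78-85 months.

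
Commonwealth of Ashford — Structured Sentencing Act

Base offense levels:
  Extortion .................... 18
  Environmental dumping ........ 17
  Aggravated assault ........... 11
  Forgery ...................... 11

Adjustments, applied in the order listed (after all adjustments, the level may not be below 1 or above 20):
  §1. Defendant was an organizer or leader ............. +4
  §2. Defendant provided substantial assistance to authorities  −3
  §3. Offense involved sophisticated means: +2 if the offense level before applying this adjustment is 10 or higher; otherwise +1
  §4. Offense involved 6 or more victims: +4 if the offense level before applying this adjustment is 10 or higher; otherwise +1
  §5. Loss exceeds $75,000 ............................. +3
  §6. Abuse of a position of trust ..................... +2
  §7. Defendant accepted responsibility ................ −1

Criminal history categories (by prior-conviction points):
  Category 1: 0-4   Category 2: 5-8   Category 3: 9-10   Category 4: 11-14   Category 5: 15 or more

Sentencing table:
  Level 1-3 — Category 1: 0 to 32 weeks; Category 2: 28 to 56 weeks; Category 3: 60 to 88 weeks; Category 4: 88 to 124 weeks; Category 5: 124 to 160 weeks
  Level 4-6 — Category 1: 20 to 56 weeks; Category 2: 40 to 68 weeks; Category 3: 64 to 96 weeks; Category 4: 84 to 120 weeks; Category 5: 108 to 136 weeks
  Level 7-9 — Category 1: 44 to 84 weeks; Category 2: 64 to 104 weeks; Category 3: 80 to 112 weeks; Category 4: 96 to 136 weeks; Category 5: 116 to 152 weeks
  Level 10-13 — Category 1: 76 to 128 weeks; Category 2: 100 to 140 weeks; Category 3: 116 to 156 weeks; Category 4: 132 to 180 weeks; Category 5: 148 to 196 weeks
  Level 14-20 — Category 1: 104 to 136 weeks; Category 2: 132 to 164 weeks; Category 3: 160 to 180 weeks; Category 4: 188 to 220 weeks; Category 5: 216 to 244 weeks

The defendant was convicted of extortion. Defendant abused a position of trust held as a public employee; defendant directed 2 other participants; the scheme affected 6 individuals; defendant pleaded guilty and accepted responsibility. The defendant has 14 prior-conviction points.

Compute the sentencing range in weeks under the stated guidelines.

188-220 weeks

Base offense level for extortion: 18.
§1 applies: 18 + 4 = 22.
§2 does not apply.
§4 applies (level before this adjustment is 22 ≥ 10, so +4): 22 + 4 = 26.
§5 does not apply.
§6 applies: 26 + 2 = 28.
§7 applies: 28 − 1 = 27.
Level 27 exceeds the maximum of 20; capped at 20.
Final offense level: 20.
Criminal history: 14 prior points → Category 4 (11-14).
Level 20 falls in the 14-20 band.
Grid: Level 14-20 × Category 4 = 188-220 weeks.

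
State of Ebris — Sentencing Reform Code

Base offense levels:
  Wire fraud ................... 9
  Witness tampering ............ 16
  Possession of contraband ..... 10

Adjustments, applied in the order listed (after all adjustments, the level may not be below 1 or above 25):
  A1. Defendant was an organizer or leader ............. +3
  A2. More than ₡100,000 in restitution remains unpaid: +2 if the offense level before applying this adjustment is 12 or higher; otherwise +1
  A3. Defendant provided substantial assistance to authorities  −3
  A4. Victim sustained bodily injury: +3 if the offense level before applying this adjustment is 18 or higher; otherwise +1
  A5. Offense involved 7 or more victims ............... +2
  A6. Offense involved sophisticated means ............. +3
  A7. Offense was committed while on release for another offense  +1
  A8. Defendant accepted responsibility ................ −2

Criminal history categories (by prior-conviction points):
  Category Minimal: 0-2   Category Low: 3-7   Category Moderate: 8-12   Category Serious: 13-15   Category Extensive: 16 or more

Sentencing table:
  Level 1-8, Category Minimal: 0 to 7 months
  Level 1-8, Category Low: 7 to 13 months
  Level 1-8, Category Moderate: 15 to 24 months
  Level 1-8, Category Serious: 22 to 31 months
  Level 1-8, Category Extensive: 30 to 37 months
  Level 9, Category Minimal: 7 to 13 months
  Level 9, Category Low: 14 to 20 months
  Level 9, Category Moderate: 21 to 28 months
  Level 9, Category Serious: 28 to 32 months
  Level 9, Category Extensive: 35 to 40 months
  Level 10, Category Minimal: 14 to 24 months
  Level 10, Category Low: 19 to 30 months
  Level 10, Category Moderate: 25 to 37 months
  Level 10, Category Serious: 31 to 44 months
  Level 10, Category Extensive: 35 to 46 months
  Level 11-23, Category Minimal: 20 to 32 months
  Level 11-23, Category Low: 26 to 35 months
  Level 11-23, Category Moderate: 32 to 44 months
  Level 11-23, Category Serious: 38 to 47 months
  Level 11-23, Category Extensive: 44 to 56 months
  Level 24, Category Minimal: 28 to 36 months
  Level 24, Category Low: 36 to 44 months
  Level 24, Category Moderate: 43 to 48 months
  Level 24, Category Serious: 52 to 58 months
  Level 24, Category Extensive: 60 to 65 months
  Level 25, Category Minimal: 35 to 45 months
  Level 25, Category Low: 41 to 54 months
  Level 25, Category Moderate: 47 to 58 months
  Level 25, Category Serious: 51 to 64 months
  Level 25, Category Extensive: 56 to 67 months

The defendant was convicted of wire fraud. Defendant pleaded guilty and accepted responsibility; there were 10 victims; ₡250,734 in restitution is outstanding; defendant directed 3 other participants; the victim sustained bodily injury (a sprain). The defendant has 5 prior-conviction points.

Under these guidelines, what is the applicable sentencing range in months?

Base offense level for wire fraud: 9.
A1 applies: 9 + 3 = 12.
A2 applies (level before this adjustment is 12 ≥ 12, so +2): 12 + 2 = 14.
A4 applies (level before this adjustment is 14 < 18, so +1): 14 + 1 = 15.
A5 applies: 15 + 2 = 17.
A6 does not apply.
A7 does not apply.
A8 applies: 17 − 2 = 15.
Final offense level: 15.
Criminal history: 5 prior points → Category Low (3-7).
Level 15 falls in the 11-23 band.
Grid: Level 11-23 × Category Low = 26-35 months.

26-35 months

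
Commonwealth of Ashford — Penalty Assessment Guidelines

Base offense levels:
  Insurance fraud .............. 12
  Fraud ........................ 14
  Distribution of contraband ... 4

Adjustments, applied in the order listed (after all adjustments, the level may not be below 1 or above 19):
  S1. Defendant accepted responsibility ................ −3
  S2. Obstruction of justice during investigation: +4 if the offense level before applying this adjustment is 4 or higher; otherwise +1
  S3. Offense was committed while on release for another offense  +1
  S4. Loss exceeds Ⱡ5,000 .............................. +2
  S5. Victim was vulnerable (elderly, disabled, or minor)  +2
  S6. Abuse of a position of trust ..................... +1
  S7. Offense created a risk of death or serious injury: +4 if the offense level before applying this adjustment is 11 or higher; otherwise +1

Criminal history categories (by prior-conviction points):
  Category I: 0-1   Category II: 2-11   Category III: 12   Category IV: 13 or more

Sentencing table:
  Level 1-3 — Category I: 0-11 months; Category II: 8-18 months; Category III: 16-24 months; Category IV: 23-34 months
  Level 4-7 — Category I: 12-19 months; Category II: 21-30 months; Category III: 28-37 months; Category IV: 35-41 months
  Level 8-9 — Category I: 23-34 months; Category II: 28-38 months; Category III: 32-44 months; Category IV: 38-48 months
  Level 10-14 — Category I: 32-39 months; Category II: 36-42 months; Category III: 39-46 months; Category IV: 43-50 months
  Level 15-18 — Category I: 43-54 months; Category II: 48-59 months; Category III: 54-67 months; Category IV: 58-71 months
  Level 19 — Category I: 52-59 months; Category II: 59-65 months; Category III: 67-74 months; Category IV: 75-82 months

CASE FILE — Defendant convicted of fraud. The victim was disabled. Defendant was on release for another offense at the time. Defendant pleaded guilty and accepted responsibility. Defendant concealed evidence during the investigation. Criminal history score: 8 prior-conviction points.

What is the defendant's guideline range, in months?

Base offense level for fraud: 14.
S1 applies: 14 − 3 = 11.
S2 applies (level before this adjustment is 11 ≥ 4, so +4): 11 + 4 = 15.
S3 applies: 15 + 1 = 16.
S4 does not apply.
S5 applies: 16 + 2 = 18.
S6 does not apply.
Final offense level: 18.
Criminal history: 8 prior points → Category II (2-11).
Level 18 falls in the 15-18 band.
Grid: Level 15-18 × Category II = 48-59 months.

48-59 months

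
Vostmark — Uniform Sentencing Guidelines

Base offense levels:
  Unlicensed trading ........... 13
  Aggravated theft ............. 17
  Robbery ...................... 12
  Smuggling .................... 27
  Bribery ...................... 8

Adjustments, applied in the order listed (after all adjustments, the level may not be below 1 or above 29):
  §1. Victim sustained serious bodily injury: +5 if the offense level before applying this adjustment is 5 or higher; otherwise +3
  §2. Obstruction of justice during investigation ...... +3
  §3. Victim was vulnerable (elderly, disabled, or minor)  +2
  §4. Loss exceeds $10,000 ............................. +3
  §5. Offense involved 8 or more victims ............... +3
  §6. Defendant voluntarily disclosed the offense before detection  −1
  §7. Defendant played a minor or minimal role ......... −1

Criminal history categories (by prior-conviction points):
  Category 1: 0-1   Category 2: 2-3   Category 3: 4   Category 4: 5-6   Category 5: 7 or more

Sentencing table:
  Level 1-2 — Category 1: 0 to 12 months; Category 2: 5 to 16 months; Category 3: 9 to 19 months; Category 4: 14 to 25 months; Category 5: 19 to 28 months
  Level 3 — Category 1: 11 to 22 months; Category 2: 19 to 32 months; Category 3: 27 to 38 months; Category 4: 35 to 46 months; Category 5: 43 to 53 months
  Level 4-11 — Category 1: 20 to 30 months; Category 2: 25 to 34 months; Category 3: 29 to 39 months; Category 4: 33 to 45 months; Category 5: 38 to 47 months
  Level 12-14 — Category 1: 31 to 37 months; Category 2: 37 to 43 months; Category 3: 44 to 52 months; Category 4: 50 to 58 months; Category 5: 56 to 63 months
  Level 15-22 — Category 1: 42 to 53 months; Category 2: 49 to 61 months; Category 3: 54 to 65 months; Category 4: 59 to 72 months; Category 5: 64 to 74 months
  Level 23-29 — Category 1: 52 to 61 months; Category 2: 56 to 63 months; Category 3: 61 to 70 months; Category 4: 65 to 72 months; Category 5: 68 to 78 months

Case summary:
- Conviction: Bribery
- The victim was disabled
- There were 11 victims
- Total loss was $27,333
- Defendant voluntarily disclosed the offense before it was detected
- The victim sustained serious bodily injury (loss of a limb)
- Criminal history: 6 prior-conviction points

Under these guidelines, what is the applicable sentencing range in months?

Base offense level for bribery: 8.
§1 applies (level before this adjustment is 8 ≥ 5, so +5): 8 + 5 = 13.
§3 applies: 13 + 2 = 15.
§4 applies: 15 + 3 = 18.
§5 applies: 18 + 3 = 21.
§6 applies: 21 − 1 = 20.
Final offense level: 20.
Criminal history: 6 prior points → Category 4 (5-6).
Level 20 falls in the 15-22 band.
Grid: Level 15-22 × Category 4 = 59-72 months.

59-72 months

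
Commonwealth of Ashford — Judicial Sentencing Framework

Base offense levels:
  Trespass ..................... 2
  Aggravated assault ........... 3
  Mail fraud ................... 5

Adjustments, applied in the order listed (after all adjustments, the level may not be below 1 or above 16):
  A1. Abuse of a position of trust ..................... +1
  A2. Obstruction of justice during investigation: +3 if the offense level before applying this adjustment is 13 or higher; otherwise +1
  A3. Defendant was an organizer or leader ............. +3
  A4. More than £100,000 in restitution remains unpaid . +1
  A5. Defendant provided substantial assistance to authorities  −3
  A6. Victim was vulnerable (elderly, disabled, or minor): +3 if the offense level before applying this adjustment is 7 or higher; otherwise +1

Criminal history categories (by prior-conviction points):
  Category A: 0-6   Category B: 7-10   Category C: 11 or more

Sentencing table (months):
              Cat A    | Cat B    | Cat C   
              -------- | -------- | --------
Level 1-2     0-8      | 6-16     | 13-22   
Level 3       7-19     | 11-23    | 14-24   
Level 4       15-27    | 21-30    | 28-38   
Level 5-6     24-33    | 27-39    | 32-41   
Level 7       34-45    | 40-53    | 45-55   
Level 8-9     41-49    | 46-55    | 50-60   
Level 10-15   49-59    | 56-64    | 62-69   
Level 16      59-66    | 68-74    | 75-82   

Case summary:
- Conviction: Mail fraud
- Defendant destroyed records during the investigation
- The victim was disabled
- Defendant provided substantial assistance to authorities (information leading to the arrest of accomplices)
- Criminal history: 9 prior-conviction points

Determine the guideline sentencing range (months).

Base offense level for mail fraud: 5.
A1 does not apply.
A2 applies (level before this adjustment is 5 < 13, so +1): 5 + 1 = 6.
A5 applies: 6 − 3 = 3.
A6 applies (level before this adjustment is 3 < 7, so +1): 3 + 1 = 4.
Final offense level: 4.
Criminal history: 9 prior points → Category B (7-10).
Level 4 falls in the 4 band.
Grid: Level 4 × Category B = 21-30 months.

21-30 months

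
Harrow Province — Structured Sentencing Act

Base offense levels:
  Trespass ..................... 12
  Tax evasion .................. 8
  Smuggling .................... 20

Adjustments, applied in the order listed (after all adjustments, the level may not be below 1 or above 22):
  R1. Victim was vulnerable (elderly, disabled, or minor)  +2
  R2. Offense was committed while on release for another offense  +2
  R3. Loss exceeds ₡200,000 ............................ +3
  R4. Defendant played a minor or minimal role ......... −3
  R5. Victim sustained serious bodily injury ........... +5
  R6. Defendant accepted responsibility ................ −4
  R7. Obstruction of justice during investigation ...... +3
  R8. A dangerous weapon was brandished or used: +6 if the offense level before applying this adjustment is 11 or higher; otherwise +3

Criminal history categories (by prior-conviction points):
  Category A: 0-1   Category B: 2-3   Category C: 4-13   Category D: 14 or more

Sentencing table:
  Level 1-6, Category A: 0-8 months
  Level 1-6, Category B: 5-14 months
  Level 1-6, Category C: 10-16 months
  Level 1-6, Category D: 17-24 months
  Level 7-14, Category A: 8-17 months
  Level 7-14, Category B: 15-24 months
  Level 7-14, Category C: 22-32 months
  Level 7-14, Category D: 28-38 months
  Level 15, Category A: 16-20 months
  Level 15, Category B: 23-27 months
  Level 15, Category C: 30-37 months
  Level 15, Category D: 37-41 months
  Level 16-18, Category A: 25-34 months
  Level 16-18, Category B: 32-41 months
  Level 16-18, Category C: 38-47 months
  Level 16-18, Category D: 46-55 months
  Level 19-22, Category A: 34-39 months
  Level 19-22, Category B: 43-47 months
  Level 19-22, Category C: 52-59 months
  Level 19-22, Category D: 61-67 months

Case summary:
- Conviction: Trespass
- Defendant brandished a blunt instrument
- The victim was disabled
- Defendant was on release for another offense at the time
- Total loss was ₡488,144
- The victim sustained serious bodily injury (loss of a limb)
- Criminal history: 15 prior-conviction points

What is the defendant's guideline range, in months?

Base offense level for trespass: 12.
R1 applies: 12 + 2 = 14.
R2 applies: 14 + 2 = 16.
R3 applies: 16 + 3 = 19.
R5 applies: 19 + 5 = 24.
R6 does not apply.
R7 does not apply.
R8 applies (level before this adjustment is 24 ≥ 11, so +6): 24 + 6 = 30.
Level 30 exceeds the maximum of 22; capped at 22.
Final offense level: 22.
Criminal history: 15 prior points → Category D (14+).
Level 22 falls in the 19-22 band.
Grid: Level 19-22 × Category D = 61-67 months.

61-67 months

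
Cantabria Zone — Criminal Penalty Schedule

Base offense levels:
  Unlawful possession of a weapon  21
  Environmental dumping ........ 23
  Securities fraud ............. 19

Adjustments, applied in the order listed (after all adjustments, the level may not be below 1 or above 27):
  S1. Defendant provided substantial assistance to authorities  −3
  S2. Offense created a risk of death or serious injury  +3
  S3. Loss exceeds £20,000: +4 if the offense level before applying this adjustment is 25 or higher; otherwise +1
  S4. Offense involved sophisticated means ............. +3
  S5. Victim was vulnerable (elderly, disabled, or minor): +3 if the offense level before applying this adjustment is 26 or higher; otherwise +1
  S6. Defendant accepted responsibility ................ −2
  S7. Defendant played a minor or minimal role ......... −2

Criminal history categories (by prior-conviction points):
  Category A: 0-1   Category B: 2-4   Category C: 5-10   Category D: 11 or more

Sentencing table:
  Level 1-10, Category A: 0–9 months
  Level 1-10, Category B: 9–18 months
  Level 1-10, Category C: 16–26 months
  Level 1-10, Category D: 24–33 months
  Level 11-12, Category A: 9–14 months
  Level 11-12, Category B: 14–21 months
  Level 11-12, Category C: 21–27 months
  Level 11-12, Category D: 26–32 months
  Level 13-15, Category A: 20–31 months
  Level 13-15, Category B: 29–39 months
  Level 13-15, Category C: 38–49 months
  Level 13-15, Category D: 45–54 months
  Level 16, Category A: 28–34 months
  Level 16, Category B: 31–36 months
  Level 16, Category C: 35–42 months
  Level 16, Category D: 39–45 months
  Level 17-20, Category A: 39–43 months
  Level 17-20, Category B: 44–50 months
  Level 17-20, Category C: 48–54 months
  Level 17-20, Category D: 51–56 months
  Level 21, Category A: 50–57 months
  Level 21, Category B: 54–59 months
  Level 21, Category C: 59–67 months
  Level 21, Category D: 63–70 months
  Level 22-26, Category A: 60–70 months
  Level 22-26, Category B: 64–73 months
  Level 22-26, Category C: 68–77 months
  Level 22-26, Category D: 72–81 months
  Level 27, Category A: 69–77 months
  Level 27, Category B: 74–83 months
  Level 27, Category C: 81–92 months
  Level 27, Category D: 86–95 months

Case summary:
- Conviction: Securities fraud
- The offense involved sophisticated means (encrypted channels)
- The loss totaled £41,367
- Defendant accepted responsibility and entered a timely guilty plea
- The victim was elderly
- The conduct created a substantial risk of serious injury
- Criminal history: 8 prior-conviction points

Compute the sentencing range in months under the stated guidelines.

Base offense level for securities fraud: 19.
S1 does not apply.
S2 applies: 19 + 3 = 22.
S3 applies (level before this adjustment is 22 < 25, so +1): 22 + 1 = 23.
S4 applies: 23 + 3 = 26.
S5 applies (level before this adjustment is 26 ≥ 26, so +3): 26 + 3 = 29.
S6 applies: 29 − 2 = 27.
Final offense level: 27.
Criminal history: 8 prior points → Category C (5-10).
Level 27 falls in the 27 band.
Grid: Level 27 × Category C = 81-92 months.

81-92 months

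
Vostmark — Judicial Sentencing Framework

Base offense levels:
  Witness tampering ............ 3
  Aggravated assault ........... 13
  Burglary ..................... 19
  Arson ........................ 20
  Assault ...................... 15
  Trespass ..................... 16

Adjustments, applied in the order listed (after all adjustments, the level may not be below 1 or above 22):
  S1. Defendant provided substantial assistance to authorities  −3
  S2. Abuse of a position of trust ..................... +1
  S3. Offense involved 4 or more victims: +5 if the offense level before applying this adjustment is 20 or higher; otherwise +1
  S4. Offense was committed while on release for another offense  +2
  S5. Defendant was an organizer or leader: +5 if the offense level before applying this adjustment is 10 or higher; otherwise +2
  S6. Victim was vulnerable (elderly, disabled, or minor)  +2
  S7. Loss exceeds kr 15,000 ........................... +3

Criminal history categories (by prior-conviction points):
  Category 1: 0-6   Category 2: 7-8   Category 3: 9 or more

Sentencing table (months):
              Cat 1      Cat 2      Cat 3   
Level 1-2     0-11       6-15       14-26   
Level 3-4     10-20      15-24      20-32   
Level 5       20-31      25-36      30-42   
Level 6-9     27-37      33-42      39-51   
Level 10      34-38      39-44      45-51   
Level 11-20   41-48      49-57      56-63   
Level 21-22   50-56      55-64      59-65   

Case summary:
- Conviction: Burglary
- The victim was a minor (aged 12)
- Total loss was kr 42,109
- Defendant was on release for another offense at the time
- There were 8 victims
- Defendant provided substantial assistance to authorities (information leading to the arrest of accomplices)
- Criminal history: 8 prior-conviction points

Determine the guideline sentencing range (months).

55-64 months

Base offense level for burglary: 19.
S1 applies: 19 − 3 = 16.
S3 applies (level before this adjustment is 16 < 20, so +1): 16 + 1 = 17.
S4 applies: 17 + 2 = 19.
S5 does not apply.
S6 applies: 19 + 2 = 21.
S7 applies: 21 + 3 = 24.
Level 24 exceeds the maximum of 22; capped at 22.
Final offense level: 22.
Criminal history: 8 prior points → Category 2 (7-8).
Level 22 falls in the 21-22 band.
Grid: Level 21-22 × Category 2 = 55-64 months.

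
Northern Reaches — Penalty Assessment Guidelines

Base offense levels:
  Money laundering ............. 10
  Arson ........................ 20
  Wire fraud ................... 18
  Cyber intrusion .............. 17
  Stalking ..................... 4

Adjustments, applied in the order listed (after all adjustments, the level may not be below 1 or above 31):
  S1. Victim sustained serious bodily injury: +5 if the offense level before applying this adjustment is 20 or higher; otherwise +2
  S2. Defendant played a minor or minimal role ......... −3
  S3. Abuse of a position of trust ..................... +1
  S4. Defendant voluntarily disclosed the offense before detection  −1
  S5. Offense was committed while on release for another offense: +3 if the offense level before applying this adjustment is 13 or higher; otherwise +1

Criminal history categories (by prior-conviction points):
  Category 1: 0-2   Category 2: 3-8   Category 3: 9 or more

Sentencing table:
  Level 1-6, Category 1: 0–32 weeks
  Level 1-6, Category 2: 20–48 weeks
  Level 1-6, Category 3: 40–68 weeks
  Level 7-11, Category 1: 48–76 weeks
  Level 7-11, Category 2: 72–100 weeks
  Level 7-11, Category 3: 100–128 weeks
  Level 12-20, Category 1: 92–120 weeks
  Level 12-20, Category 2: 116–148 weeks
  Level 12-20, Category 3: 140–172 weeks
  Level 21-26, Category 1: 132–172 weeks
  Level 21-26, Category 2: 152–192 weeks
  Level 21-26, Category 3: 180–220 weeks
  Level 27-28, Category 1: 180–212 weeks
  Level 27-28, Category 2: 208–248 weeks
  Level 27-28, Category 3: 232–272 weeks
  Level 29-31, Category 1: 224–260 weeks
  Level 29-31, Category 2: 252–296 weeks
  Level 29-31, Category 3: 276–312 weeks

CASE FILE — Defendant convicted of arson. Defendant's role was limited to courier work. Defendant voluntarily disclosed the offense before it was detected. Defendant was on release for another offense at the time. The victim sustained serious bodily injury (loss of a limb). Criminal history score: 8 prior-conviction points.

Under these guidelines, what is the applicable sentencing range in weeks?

152-192 weeks

Base offense level for arson: 20.
S1 applies (level before this adjustment is 20 ≥ 20, so +5): 20 + 5 = 25.
S2 applies: 25 − 3 = 22.
S3 does not apply.
S4 applies: 22 − 1 = 21.
S5 applies (level before this adjustment is 21 ≥ 13, so +3): 21 + 3 = 24.
Final offense level: 24.
Criminal history: 8 prior points → Category 2 (3-8).
Level 24 falls in the 21-26 band.
Grid: Level 21-26 × Category 2 = 152-192 weeks.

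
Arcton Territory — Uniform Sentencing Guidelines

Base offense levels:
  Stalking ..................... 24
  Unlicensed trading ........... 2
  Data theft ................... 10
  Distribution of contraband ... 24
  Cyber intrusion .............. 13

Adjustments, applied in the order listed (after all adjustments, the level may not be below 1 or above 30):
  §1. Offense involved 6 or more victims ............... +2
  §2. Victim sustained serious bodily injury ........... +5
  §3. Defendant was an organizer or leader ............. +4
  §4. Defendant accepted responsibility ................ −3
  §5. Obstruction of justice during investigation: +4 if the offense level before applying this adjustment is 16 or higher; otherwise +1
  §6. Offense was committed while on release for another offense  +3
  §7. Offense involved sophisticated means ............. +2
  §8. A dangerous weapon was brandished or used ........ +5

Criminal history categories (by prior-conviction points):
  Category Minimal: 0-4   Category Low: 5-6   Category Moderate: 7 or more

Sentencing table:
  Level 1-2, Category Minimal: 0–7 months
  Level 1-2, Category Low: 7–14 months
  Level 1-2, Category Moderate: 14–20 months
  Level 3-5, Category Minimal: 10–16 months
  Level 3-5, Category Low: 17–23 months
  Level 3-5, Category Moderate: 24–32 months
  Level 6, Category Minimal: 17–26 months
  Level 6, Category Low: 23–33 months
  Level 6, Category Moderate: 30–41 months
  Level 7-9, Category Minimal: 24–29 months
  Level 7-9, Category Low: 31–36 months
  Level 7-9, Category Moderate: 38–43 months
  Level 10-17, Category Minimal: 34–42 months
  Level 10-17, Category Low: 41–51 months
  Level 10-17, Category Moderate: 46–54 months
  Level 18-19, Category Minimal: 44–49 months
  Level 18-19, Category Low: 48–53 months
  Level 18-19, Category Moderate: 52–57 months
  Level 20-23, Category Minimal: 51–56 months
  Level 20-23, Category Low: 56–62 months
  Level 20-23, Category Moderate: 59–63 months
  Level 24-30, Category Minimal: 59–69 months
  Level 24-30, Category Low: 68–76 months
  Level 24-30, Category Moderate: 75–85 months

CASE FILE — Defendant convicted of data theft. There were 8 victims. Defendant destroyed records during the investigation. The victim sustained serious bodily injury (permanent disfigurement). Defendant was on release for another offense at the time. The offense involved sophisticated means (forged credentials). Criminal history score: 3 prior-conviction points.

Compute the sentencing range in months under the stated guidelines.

59-69 months

Base offense level for data theft: 10.
§1 applies: 10 + 2 = 12.
§2 applies: 12 + 5 = 17.
§3 does not apply.
§4 does not apply.
§5 applies (level before this adjustment is 17 ≥ 16, so +4): 17 + 4 = 21.
§6 applies: 21 + 3 = 24.
§7 applies: 24 + 2 = 26.
§8 does not apply.
Final offense level: 26.
Criminal history: 3 prior points → Category Minimal (0-4).
Level 26 falls in the 24-30 band.
Grid: Level 24-30 × Category Minimal = 59-69 months.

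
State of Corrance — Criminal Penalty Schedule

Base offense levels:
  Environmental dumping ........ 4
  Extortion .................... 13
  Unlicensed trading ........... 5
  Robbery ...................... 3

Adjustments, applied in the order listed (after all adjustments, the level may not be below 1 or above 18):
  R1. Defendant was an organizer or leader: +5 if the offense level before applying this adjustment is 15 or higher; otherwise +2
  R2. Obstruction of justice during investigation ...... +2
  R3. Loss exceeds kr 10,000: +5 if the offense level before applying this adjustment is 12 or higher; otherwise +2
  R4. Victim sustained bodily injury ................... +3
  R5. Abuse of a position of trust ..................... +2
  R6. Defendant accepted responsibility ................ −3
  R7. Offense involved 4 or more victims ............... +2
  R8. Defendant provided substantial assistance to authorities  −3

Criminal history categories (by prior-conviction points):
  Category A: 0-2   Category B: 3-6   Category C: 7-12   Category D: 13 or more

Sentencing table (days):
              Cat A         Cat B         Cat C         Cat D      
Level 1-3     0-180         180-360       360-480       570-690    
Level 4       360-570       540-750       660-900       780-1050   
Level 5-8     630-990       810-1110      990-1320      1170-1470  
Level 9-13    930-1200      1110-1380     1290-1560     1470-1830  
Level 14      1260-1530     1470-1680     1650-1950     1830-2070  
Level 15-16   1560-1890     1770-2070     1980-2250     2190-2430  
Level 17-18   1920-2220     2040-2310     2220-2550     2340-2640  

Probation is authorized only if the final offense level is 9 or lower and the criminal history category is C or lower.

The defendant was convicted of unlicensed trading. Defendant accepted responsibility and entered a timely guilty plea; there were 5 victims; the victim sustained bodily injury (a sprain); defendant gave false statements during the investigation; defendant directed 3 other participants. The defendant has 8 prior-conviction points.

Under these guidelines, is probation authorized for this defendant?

Base offense level for unlicensed trading: 5.
R1 applies (level before this adjustment is 5 < 15, so +2): 5 + 2 = 7.
R2 applies: 7 + 2 = 9.
R4 applies: 9 + 3 = 12.
R6 applies: 12 − 3 = 9.
R7 applies: 9 + 2 = 11.
R8 does not apply.
Final offense level: 11.
Criminal history: 8 prior points → Category C (7-12).
Level 11 falls in the 9-13 band.
Grid: Level 9-13 × Category C = 1290-1560 days.
Probation check: level 11 > 9 and category C ≤ C → not eligible.

No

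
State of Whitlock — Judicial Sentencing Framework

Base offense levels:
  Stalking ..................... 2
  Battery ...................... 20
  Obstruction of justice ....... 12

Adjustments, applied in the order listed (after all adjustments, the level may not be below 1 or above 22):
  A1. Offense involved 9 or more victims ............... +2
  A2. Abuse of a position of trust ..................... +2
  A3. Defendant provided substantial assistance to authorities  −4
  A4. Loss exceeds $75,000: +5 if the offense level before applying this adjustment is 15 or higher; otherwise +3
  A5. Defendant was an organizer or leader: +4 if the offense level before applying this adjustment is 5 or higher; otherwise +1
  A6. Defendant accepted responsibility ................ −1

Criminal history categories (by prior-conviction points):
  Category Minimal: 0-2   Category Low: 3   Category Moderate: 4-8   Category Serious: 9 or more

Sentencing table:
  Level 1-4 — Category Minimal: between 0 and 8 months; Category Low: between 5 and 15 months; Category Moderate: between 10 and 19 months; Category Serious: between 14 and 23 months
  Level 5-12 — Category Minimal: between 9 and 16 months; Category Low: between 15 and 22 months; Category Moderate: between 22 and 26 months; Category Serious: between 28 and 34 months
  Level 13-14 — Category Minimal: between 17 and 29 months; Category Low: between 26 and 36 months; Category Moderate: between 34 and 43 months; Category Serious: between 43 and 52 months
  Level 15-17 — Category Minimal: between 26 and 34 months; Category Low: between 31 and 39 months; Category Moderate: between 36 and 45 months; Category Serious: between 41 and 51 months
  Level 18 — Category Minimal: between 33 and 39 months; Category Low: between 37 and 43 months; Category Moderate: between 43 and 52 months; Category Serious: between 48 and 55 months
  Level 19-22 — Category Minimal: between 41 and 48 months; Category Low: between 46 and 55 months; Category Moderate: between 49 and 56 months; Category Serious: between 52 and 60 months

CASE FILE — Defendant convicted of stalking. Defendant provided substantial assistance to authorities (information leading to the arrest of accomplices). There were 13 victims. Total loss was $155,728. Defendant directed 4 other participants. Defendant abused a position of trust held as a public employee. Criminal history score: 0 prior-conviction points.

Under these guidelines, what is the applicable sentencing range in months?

Base offense level for stalking: 2.
A1 applies: 2 + 2 = 4.
A2 applies: 4 + 2 = 6.
A3 applies: 6 − 4 = 2.
A4 applies (level before this adjustment is 2 < 15, so +3): 2 + 3 = 5.
A5 applies (level before this adjustment is 5 ≥ 5, so +4): 5 + 4 = 9.
A6 does not apply.
Final offense level: 9.
Criminal history: 0 prior points → Category Minimal (0-2).
Level 9 falls in the 5-12 band.
Grid: Level 5-12 × Category Minimal = 9-16 months.

9-16 months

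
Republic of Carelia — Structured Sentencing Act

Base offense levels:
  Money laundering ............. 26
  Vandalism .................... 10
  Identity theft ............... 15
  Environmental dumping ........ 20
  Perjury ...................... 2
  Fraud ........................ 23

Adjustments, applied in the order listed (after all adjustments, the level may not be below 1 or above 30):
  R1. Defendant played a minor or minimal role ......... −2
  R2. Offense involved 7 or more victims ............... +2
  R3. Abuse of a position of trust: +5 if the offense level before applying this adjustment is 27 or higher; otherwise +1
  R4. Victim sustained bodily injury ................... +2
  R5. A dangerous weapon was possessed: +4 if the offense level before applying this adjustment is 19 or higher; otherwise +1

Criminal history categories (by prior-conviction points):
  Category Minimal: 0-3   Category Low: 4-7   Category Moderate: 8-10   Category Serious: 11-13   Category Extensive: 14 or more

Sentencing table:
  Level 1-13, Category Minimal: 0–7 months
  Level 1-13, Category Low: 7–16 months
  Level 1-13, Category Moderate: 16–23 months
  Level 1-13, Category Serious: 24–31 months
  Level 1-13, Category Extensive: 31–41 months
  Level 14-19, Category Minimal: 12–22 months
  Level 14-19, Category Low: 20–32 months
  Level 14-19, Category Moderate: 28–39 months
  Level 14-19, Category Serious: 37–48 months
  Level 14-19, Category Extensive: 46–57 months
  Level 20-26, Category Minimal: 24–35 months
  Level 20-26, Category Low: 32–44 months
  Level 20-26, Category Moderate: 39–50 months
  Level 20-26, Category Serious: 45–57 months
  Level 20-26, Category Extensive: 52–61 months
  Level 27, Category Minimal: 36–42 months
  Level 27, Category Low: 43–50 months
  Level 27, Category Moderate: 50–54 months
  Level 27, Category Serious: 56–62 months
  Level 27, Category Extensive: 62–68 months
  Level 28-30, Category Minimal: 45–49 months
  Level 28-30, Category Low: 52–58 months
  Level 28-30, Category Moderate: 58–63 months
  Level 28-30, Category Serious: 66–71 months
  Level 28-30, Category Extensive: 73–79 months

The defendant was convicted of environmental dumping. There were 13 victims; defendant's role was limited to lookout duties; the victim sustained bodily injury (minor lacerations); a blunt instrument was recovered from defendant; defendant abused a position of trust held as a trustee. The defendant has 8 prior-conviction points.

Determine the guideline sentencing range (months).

50-54 months

Base offense level for environmental dumping: 20.
R1 applies: 20 − 2 = 18.
R2 applies: 18 + 2 = 20.
R3 applies (level before this adjustment is 20 < 27, so +1): 20 + 1 = 21.
R4 applies: 21 + 2 = 23.
R5 applies (level before this adjustment is 23 ≥ 19, so +4): 23 + 4 = 27.
Final offense level: 27.
Criminal history: 8 prior points → Category Moderate (8-10).
Level 27 falls in the 27 band.
Grid: Level 27 × Category Moderate = 50-54 months.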